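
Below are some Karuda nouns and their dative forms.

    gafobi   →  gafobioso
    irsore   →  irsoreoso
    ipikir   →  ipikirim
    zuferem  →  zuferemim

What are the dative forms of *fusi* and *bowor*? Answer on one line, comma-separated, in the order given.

fusioso, boworim

The suffix is conditioned by the final sound: -im when the stem ends in a consonant (*ipikir*, *zuferem*); -oso when the stem ends in a vowel (*gafobi*, *irsore*).
The final sound of *fusi* is /i/, which is a vowel, so the suffix is -oso, giving *fusioso*.
Since the final sound of *bowor* is /r/ (a consonant), it takes -im, giving *boworim*.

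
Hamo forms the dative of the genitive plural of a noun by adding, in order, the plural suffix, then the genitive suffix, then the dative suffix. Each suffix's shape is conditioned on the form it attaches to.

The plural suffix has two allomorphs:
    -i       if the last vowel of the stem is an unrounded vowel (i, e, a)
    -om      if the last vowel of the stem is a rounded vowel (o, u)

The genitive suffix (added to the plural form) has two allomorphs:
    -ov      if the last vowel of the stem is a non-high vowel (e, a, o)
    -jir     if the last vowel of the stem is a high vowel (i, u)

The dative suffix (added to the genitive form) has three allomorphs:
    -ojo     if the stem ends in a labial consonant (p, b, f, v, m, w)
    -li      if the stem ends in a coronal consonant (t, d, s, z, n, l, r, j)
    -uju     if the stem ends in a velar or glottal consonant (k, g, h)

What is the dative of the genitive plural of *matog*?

Since the last vowel of *matog* is /o/ (a rounded vowel), it takes -om, giving *matogom*.
The plural form *matogom*: last vowel = /o/, a non-high vowel → -ov → *matogomov*.
The final consonant of the genitive form *matogomov* is /v/, which is labial, so the dative suffix is -ojo, giving *matogomovojo*.

matogomovojo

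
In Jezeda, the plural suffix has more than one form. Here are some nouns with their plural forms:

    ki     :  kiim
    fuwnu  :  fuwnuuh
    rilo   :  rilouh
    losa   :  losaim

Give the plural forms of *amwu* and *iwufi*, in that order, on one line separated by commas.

The alternation tracks the last vowel of the stem — -uh when the last vowel of the stem is a rounded vowel (*fuwnu*, *rilo*); -im when the last vowel of the stem is an unrounded vowel (*ki*, *losa*).
Since the last vowel of *amwu* is /u/ (a rounded vowel), it takes -uh, giving *amwuuh*.
*iwufi*: last vowel = /i/, an unrounded vowel → -im → *iwufiim*.

amwuuh, iwufiim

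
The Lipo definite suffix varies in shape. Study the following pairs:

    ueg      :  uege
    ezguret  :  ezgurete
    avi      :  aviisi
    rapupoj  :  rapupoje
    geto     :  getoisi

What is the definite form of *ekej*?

The pattern is consonant vs. vowel: -e when the stem ends in a consonant (*ueg*, *ezguret*, *rapupoj*); -isi when the stem ends in a vowel (*avi*, *geto*).
The final sound of *ekej* is /j/, which is a consonant, so the suffix is -e, giving *ekeje*.

ekeje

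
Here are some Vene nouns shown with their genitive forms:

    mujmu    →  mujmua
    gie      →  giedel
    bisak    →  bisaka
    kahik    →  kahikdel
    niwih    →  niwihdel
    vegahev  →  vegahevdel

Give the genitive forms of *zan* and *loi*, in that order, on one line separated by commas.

zana, loidel

The pattern is front/back vowel harmony: -del when the last vowel of the stem is a front vowel (*gie*, *kahik*, *niwih*, *vegahev*); -a when the last vowel of the stem is a back vowel (*mujmu*, *bisak*).
*zan*: last vowel = /a/, a back vowel → -a → *zana*.
Since the last vowel of *loi* is /i/ (a front vowel), it takes -del, giving *loidel*.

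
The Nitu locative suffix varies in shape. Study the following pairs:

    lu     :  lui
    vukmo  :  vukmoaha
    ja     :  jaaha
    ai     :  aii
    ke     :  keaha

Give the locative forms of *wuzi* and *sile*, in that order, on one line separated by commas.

wuzii, sileaha

The pattern is height harmony: -i when the last vowel of the stem is a high vowel (*lu*, *ai*); -aha when the last vowel of the stem is a non-high vowel (*vukmo*, *ja*, *ke*).
The last vowel of *wuzi* is /i/, which is a high vowel, so the suffix is -i, giving *wuzii*.
*sile* — last vowel /e/ (a non-high vowel) → -aha → *sileaha*.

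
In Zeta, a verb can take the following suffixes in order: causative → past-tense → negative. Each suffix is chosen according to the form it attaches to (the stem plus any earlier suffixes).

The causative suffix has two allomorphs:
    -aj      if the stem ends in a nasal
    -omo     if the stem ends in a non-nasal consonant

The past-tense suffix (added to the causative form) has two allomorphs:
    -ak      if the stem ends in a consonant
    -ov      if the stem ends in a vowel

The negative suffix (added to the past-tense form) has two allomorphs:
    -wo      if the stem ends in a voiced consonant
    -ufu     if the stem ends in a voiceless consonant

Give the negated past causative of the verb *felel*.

felelomoovwo

*felel* — final consonant /l/ (non-nasal) → -omo → *felelomo*.
The causative form *felelomo* — final sound /o/ (a vowel) → -ov → *felelomoov*.
Since the final consonant of the past-tense form *felelomoov* is /v/ (voiced), it takes -wo, giving *felelomoovwo*.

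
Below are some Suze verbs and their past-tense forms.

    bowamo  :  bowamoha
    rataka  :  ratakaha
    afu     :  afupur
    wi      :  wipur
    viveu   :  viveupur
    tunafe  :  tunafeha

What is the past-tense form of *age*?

ageha

The suffix is conditioned by the last vowel: -pur when the last vowel of the stem is a high vowel (*afu*, *wi*, *viveu*); -ha when the last vowel of the stem is a non-high vowel (*bowamo*, *rataka*, *tunafe*).
*age* — last vowel /e/ (a non-high vowel) → -ha → *ageha*.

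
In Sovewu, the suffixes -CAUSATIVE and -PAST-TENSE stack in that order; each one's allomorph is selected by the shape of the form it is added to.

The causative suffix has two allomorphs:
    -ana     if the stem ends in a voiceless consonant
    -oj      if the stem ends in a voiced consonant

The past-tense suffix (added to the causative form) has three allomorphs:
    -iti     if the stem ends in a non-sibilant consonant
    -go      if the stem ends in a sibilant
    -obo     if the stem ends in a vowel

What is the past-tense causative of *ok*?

okanaobo

*ok*: final consonant = /k/, voiceless → -ana → *okana*.
The causative form *okana* — final sound /a/ (a vowel) → -obo → *okanaobo*.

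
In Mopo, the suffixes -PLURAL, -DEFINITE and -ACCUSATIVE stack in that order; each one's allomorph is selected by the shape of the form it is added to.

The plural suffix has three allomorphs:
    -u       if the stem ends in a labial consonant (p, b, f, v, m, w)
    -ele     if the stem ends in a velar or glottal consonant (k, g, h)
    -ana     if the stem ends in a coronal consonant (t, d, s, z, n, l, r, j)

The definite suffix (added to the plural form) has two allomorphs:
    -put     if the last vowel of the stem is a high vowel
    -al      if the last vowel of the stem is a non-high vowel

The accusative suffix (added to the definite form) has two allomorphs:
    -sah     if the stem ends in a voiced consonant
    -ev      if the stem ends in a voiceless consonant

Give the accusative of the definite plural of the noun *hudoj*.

hudojanaalsah

*hudoj*: final consonant = /j/, coronal → -ana → *hudojana*.
The last vowel of the plural form *hudojana* is /a/, which is a non-high vowel, so the definite suffix is -al, giving *hudojanaal*.
Since the final consonant of the definite form *hudojanaal* is /l/ (voiced), it takes -sah, giving *hudojanaalsah*.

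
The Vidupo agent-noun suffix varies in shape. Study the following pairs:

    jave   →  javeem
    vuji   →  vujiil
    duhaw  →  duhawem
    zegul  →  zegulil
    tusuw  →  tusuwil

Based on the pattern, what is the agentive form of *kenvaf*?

kenvafem

The alternation tracks the last vowel of the stem — -il when the last vowel of the stem is a high vowel (*vuji*, *zegul*, *tusuw*); -em when the last vowel of the stem is a non-high vowel (*jave*, *duhaw*).
The last vowel of *kenvaf* is /a/, which is a non-high vowel, so the suffix is -em, giving *kenvafem*.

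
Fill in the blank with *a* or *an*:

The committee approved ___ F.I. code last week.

an

The indefinite article is chosen by the initial *sound* of the following word, not its spelling.
The initialism *F.I.* is read letter by letter; the first letter, F, is pronounced /ɛf/, which begins with a vowel sound.
So the article is *an*: The committee approved an F.I. code last week.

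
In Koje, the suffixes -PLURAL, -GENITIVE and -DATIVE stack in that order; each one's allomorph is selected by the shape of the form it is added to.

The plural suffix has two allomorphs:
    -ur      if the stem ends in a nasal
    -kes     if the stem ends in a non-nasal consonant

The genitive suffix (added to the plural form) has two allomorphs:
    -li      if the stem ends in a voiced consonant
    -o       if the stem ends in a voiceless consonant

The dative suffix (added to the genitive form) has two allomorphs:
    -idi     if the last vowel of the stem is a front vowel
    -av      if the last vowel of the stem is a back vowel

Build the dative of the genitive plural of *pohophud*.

*pohophud*: final consonant = /d/, non-nasal → -kes → *pohophudkes*.
The plural form *pohophudkes*: final consonant = /s/, voiceless → -o → *pohophudkeso*.
The genitive form *pohophudkeso* — last vowel /o/ (a back vowel) → -av → *pohophudkesoav*.

pohophudkesoav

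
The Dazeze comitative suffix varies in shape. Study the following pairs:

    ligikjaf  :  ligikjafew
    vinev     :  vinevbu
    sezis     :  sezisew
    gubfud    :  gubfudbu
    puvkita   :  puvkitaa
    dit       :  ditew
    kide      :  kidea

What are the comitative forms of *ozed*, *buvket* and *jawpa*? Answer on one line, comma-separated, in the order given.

The alternation tracks the final sound of the stem — -ew when the stem ends in a voiceless consonant (*ligikjaf*, *sezis*, *dit*); -bu when the stem ends in a voiced consonant (*vinev*, *gubfud*); -a when the stem ends in a vowel (*puvkita*, *kide*).
*ozed* — final sound /d/ (a voiced consonant) → -bu → *ozedbu*.
The final sound of *buvket* is /t/, which is a voiceless consonant, so the suffix is -ew, giving *buvketew*.
*jawpa*: final sound = /a/, a vowel → -a → *jawpaa*.

ozedbu, buvketew, jawpaa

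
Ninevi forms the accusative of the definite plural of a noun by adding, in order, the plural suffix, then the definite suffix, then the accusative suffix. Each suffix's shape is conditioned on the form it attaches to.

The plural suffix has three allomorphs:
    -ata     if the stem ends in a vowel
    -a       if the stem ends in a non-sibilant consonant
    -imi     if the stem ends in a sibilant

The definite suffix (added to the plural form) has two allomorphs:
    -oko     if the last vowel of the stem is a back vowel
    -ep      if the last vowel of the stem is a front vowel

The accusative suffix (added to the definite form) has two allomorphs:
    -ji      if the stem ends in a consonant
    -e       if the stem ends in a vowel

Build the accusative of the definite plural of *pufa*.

pufaataokoe

*pufa* — final sound /a/ (a vowel) → -ata → *pufaata*.
The plural form *pufaata*: last vowel = /a/, a back vowel → -oko → *pufaataoko*.
The definite form *pufaataoko* — final sound /o/ (a vowel) → -e → *pufaataokoe*.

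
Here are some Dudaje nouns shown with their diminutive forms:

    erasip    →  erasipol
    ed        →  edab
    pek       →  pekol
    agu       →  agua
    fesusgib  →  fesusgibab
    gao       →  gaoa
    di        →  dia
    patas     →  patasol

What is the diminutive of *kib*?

The alternation tracks the final sound of the stem — -ol when the stem ends in a voiceless consonant (*erasip*, *pek*, *patas*); -ab when the stem ends in a voiced consonant (*ed*, *fesusgib*); -a when the stem ends in a vowel (*agu*, *gao*, *di*).
Since the final sound of *kib* is /b/ (a voiced consonant), it takes -ab, giving *kibab*.

kibab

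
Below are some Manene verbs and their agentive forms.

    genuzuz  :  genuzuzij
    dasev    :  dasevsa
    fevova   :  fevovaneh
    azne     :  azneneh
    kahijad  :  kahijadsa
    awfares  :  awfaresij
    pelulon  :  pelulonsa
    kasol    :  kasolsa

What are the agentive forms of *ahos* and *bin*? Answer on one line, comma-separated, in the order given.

The alternation tracks the final sound of the stem — -ij when the stem ends in a sibilant (*genuzuz*, *awfares*); -sa when the stem ends in a non-sibilant consonant (*dasev*, *kahijad*, *pelulon*, *kasol*); -neh when the stem ends in a vowel (*fevova*, *azne*).
*ahos* — final sound /s/ (a sibilant) → -ij → *ahosij*.
The final sound of *bin* is /n/, which is a non-sibilant consonant, so the suffix is -sa, giving *binsa*.

ahosij, binsa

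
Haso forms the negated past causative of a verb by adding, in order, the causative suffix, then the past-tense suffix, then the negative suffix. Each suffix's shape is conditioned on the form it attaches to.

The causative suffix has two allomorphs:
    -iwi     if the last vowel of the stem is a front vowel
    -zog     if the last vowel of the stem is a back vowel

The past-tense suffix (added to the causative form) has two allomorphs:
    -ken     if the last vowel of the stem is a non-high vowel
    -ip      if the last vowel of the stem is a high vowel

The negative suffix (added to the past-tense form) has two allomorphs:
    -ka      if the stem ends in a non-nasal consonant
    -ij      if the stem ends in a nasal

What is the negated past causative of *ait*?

aitiwiipka

*ait* — last vowel /i/ (a front vowel) → -iwi → *aitiwi*.
The last vowel of the causative form *aitiwi* is /i/, which is a high vowel, so the past-tense suffix is -ip, giving *aitiwiip*.
The past-tense form *aitiwiip* — final consonant /p/ (non-nasal) → -ka → *aitiwiipka*.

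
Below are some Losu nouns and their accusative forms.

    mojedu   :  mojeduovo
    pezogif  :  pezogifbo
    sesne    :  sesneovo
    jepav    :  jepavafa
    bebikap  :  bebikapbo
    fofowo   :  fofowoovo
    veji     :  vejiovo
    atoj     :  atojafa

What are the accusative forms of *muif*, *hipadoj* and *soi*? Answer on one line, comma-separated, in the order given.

The suffix is conditioned by the final sound: -bo when the stem ends in a voiceless consonant (*pezogif*, *bebikap*); -afa when the stem ends in a voiced consonant (*jepav*, *atoj*); -ovo when the stem ends in a vowel (*mojedu*, *sesne*, *fofowo*, *veji*).
*muif* — final sound /f/ (a voiceless consonant) → -bo → *muifbo*.
The final sound of *hipadoj* is /j/, which is a voiced consonant, so the suffix is -afa, giving *hipadojafa*.
Since the final sound of *soi* is /i/ (a vowel), it takes -ovo, giving *soiovo*.

muifbo, hipadojafa, soiovo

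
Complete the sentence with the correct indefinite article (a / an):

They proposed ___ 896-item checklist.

The indefinite article is chosen by the initial *sound* of the following word, not its spelling.
The number *896* is spoken "eight hundred …", beginning with /eɪt/ — a vowel sound.
So the article is *an*: They proposed an 896-item checklist.

an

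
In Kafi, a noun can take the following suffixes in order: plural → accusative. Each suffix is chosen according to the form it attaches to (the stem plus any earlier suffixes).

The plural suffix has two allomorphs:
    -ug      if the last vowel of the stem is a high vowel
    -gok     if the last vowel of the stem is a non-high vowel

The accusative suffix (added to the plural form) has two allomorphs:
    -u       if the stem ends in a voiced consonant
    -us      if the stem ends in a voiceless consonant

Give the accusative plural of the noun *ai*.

aiugu

The last vowel of *ai* is /i/, which is a high vowel, so the plural suffix is -ug, giving *aiug*.
The plural form *aiug* — final consonant /g/ (voiced) → -u → *aiugu*.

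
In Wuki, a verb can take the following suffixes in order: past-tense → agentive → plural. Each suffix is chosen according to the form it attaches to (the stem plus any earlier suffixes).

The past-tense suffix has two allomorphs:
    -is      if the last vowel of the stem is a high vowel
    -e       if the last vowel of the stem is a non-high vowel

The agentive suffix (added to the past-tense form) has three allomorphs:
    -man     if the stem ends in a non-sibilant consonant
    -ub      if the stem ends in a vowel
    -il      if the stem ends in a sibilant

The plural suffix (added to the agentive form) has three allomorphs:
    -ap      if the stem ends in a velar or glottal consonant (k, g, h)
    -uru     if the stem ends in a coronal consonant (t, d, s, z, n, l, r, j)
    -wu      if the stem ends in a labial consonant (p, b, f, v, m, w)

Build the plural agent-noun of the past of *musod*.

Since the last vowel of *musod* is /o/ (a non-high vowel), it takes -e, giving *musode*.
The past-tense form *musode* — final sound /e/ (a vowel) → -ub → *musodeub*.
The final consonant of the agentive form *musodeub* is /b/, which is labial, so the plural suffix is -wu, giving *musodeubwu*.

musodeubwu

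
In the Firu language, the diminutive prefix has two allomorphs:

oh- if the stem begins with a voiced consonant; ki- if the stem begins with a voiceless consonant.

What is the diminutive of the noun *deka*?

ohdeka

Since the first consonant of *deka* is /d/ (voiced), it takes oh-, giving *ohdeka*.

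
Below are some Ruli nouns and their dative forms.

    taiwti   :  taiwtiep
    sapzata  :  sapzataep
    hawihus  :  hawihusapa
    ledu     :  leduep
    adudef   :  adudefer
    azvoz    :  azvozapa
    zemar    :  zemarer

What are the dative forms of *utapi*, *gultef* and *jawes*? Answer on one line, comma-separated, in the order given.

Looking at the final sound of each stem: -apa when the stem ends in a sibilant (*hawihus*, *azvoz*); -er when the stem ends in a non-sibilant consonant (*adudef*, *zemar*); -ep when the stem ends in a vowel (*taiwti*, *sapzata*, *ledu*).
*utapi*: final sound = /i/, a vowel → -ep → *utapiep*.
The final sound of *gultef* is /f/, which is a non-sibilant consonant, so the suffix is -er, giving *gultefer*.
*jawes*: final sound = /s/, a sibilant → -apa → *jawesapa*.

utapiep, gultefer, jawesapa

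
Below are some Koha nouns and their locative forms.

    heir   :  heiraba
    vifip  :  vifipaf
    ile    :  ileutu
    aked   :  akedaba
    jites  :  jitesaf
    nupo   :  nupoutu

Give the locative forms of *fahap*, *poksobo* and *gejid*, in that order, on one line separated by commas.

Looking at the final sound of each stem: -af when the stem ends in a voiceless consonant (*vifip*, *jites*); -aba when the stem ends in a voiced consonant (*heir*, *aked*); -utu when the stem ends in a vowel (*ile*, *nupo*).
The final sound of *fahap* is /p/, which is a voiceless consonant, so the suffix is -af, giving *fahapaf*.
*poksobo*: final sound = /o/, a vowel → -utu → *poksoboutu*.
*gejid* — final sound /d/ (a voiced consonant) → -aba → *gejidaba*.

fahapaf, poksoboutu, gejidaba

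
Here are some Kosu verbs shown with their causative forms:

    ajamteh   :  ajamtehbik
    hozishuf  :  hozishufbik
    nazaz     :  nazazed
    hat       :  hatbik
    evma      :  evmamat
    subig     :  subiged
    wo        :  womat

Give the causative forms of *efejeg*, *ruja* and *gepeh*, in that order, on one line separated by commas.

Looking at the final sound of each stem: -bik when the stem ends in a voiceless consonant (*ajamteh*, *hozishuf*, *hat*); -ed when the stem ends in a voiced consonant (*nazaz*, *subig*); -mat when the stem ends in a vowel (*evma*, *wo*).
*efejeg* — final sound /g/ (a voiced consonant) → -ed → *efejeged*.
*ruja* — final sound /a/ (a vowel) → -mat → *rujamat*.
Since the final sound of *gepeh* is /h/ (a voiceless consonant), it takes -bik, giving *gepehbik*.

efejeged, rujamat, gepehbik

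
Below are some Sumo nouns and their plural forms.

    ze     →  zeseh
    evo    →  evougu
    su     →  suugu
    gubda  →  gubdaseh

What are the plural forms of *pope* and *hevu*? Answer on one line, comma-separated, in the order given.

Looking at the last vowel of each stem: -ugu when the last vowel of the stem is a rounded vowel (*evo*, *su*); -seh when the last vowel of the stem is an unrounded vowel (*ze*, *gubda*).
Since the last vowel of *pope* is /e/ (an unrounded vowel), it takes -seh, giving *popeseh*.
Since the last vowel of *hevu* is /u/ (a rounded vowel), it takes -ugu, giving *hevuugu*.

popeseh, hevuugu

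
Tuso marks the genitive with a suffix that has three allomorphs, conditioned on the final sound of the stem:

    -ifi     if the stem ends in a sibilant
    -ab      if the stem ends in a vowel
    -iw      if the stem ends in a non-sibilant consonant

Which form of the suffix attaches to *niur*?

-iw

*niur*: final sound = /r/, a non-sibilant consonant → -iw.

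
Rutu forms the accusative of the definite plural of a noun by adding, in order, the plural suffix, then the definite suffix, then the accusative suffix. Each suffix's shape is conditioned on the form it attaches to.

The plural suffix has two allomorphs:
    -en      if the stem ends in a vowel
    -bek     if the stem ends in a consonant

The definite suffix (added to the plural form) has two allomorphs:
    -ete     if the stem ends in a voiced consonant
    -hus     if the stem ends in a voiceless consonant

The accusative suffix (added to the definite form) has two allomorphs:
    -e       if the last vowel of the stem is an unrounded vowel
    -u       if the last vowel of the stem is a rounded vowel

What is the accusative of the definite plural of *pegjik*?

pegjikbekhusu

Since the final sound of *pegjik* is /k/ (a consonant), it takes -bek, giving *pegjikbek*.
The plural form *pegjikbek*: final consonant = /k/, voiceless → -hus → *pegjikbekhus*.
Since the last vowel of the definite form *pegjikbekhus* is /u/ (a rounded vowel), it takes -u, giving *pegjikbekhusu*.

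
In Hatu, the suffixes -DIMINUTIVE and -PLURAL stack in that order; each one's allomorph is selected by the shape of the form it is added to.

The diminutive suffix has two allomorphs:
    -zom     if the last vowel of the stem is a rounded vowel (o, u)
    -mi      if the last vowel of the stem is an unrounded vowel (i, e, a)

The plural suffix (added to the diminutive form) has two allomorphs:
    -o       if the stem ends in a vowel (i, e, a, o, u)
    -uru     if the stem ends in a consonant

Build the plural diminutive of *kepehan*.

*kepehan* — last vowel /a/ (an unrounded vowel) → -mi → *kepehanmi*.
The diminutive form *kepehanmi* — final sound /i/ (a vowel) → -o → *kepehanmio*.

kepehanmio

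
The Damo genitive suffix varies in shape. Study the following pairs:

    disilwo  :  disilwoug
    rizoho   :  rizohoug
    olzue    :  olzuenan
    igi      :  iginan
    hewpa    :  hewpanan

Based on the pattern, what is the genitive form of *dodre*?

The suffix is conditioned by the last vowel: -ug when the last vowel of the stem is a rounded vowel (*disilwo*, *rizoho*); -nan when the last vowel of the stem is an unrounded vowel (*olzue*, *igi*, *hewpa*).
*dodre* — last vowel /e/ (an unrounded vowel) → -nan → *dodrenan*.

dodrenan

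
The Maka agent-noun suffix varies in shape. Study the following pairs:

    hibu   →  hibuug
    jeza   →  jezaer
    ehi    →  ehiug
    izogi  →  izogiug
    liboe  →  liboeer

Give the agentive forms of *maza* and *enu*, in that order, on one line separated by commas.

The suffix is conditioned by the last vowel: -ug when the last vowel of the stem is a high vowel (*hibu*, *ehi*, *izogi*); -er when the last vowel of the stem is a non-high vowel (*jeza*, *liboe*).
*maza* — last vowel /a/ (a non-high vowel) → -er → *mazaer*.
The last vowel of *enu* is /u/, which is a high vowel, so the suffix is -ug, giving *enuug*.

mazaer, enuug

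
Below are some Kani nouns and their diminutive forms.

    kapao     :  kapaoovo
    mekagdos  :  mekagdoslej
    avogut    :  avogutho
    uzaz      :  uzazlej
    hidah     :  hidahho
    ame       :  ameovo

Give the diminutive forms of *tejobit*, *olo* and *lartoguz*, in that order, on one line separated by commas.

Looking at the final sound of each stem: -lej when the stem ends in a sibilant (*mekagdos*, *uzaz*); -ho when the stem ends in a non-sibilant consonant (*avogut*, *hidah*); -ovo when the stem ends in a vowel (*kapao*, *ame*).
*tejobit*: final sound = /t/, a non-sibilant consonant → -ho → *tejobitho*.
*olo* — final sound /o/ (a vowel) → -ovo → *oloovo*.
Since the final sound of *lartoguz* is /z/ (a sibilant), it takes -lej, giving *lartoguzlej*.

tejobitho, oloovo, lartoguzlej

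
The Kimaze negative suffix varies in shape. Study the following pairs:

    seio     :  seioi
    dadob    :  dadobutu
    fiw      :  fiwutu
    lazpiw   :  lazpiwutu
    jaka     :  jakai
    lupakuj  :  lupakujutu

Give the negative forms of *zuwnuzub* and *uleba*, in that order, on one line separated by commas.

zuwnuzubutu, ulebai

The suffix is conditioned by the final sound: -utu when the stem ends in a consonant (*dadob*, *fiw*, *lazpiw*, *lupakuj*); -i when the stem ends in a vowel (*seio*, *jaka*).
Since the final sound of *zuwnuzub* is /b/ (a consonant), it takes -utu, giving *zuwnuzubutu*.
The final sound of *uleba* is /a/, which is a vowel, so the suffix is -i, giving *ulebai*.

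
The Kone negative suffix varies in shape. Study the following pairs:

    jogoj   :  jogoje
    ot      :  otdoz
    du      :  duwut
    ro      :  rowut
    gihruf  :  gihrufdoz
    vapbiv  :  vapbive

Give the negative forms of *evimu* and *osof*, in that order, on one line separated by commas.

evimuwut, osofdoz

Looking at the final sound of each stem: -doz when the stem ends in a voiceless consonant (*ot*, *gihruf*); -e when the stem ends in a voiced consonant (*jogoj*, *vapbiv*); -wut when the stem ends in a vowel (*du*, *ro*).
The final sound of *evimu* is /u/, which is a vowel, so the suffix is -wut, giving *evimuwut*.
*osof* — final sound /f/ (a voiceless consonant) → -doz → *osofdoz*.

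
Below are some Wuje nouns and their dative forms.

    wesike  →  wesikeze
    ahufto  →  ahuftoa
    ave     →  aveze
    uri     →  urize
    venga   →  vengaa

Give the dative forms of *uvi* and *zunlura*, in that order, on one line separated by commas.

uvize, zunluraa

The alternation tracks the last vowel of the stem — -ze when the last vowel of the stem is a front vowel (*wesike*, *ave*, *uri*); -a when the last vowel of the stem is a back vowel (*ahufto*, *venga*).
The last vowel of *uvi* is /i/, which is a front vowel, so the suffix is -ze, giving *uvize*.
Since the last vowel of *zunlura* is /a/ (a back vowel), it takes -a, giving *zunluraa*.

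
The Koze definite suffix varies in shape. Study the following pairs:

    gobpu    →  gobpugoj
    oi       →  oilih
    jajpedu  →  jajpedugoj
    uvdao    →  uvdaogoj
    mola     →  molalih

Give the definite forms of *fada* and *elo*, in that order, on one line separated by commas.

Looking at the last vowel of each stem: -goj when the last vowel of the stem is a rounded vowel (*gobpu*, *jajpedu*, *uvdao*); -lih when the last vowel of the stem is an unrounded vowel (*oi*, *mola*).
*fada* — last vowel /a/ (an unrounded vowel) → -lih → *fadalih*.
The last vowel of *elo* is /o/, which is a rounded vowel, so the suffix is -goj, giving *elogoj*.

fadalih, elogoj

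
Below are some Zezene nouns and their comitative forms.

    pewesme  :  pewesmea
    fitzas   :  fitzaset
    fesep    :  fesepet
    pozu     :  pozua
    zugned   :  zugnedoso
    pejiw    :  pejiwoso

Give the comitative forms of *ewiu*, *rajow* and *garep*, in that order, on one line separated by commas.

The pattern is voicing of the final sound: -et when the stem ends in a voiceless consonant (*fitzas*, *fesep*); -oso when the stem ends in a voiced consonant (*zugned*, *pejiw*); -a when the stem ends in a vowel (*pewesme*, *pozu*).
Since the final sound of *ewiu* is /u/ (a vowel), it takes -a, giving *ewiua*.
The final sound of *rajow* is /w/, which is a voiced consonant, so the suffix is -oso, giving *rajowoso*.
*garep* — final sound /p/ (a voiceless consonant) → -et → *garepet*.

ewiua, rajowoso, garepet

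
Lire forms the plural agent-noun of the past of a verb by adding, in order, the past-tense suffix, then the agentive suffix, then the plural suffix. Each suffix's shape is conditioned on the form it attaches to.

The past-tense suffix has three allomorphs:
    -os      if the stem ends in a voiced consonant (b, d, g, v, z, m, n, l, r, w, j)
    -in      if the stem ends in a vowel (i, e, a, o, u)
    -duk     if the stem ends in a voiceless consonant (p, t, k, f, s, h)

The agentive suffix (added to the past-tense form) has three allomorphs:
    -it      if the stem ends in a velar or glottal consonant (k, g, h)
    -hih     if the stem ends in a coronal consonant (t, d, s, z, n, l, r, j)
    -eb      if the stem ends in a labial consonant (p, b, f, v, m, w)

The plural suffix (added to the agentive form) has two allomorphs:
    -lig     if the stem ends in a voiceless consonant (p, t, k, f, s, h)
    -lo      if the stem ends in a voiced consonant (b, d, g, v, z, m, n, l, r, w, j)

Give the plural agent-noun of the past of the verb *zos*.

zosdukitlig

*zos* — final sound /s/ (a voiceless consonant) → -duk → *zosduk*.
The final consonant of the past-tense form *zosduk* is /k/, which is velar/glottal, so the agentive suffix is -it, giving *zosdukit*.
The agentive form *zosdukit* — final consonant /t/ (voiceless) → -lig → *zosdukitlig*.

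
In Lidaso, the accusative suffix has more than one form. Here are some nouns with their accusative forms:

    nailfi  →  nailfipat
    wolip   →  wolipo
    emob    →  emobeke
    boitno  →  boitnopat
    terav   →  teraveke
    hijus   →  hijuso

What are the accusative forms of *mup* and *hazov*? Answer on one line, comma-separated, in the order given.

The suffix is conditioned by the final sound: -o when the stem ends in a voiceless consonant (*wolip*, *hijus*); -eke when the stem ends in a voiced consonant (*emob*, *terav*); -pat when the stem ends in a vowel (*nailfi*, *boitno*).
*mup*: final sound = /p/, a voiceless consonant → -o → *mupo*.
*hazov* — final sound /v/ (a voiced consonant) → -eke → *hazoveke*.

mupo, hazoveke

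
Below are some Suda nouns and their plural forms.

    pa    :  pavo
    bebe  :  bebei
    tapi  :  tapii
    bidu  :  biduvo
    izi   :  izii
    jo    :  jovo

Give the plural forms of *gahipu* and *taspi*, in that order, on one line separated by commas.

gahipuvo, taspii

The suffix is conditioned by the last vowel: -i when the last vowel of the stem is a front vowel (*bebe*, *tapi*, *izi*); -vo when the last vowel of the stem is a back vowel (*pa*, *bidu*, *jo*).
*gahipu* — last vowel /u/ (a back vowel) → -vo → *gahipuvo*.
*taspi* — last vowel /i/ (a front vowel) → -i → *taspii*.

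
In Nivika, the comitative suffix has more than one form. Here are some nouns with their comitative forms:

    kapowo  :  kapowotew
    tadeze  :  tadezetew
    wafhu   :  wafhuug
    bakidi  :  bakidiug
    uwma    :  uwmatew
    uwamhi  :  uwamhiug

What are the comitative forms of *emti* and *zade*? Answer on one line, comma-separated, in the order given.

emtiug, zadetew

Looking at the last vowel of each stem: -ug when the last vowel of the stem is a high vowel (*wafhu*, *bakidi*, *uwamhi*); -tew when the last vowel of the stem is a non-high vowel (*kapowo*, *tadeze*, *uwma*).
*emti*: last vowel = /i/, a high vowel → -ug → *emtiug*.
*zade* — last vowel /e/ (a non-high vowel) → -tew → *zadetew*.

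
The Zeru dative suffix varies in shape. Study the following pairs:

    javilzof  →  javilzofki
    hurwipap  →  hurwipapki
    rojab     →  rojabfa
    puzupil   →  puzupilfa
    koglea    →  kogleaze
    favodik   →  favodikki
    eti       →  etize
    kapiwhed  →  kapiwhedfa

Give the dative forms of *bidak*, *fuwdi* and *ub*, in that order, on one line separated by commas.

Looking at the final sound of each stem: -ki when the stem ends in a voiceless consonant (*javilzof*, *hurwipap*, *favodik*); -fa when the stem ends in a voiced consonant (*rojab*, *puzupil*, *kapiwhed*); -ze when the stem ends in a vowel (*koglea*, *eti*).
Since the final sound of *bidak* is /k/ (a voiceless consonant), it takes -ki, giving *bidakki*.
*fuwdi* — final sound /i/ (a vowel) → -ze → *fuwdize*.
Since the final sound of *ub* is /b/ (a voiced consonant), it takes -fa, giving *ubfa*.

bidakki, fuwdize, ubfa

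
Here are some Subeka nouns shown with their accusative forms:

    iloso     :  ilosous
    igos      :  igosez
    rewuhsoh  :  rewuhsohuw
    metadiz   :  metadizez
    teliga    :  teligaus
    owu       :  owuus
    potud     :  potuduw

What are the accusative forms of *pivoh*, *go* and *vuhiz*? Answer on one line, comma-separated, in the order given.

The suffix is conditioned by the final sound: -ez when the stem ends in a sibilant (*igos*, *metadiz*); -uw when the stem ends in a non-sibilant consonant (*rewuhsoh*, *potud*); -us when the stem ends in a vowel (*iloso*, *teliga*, *owu*).
The final sound of *pivoh* is /h/, which is a non-sibilant consonant, so the suffix is -uw, giving *pivohuw*.
The final sound of *go* is /o/, which is a vowel, so the suffix is -us, giving *gous*.
*vuhiz* — final sound /z/ (a sibilant) → -ez → *vuhizez*.

pivohuw, gous, vuhizez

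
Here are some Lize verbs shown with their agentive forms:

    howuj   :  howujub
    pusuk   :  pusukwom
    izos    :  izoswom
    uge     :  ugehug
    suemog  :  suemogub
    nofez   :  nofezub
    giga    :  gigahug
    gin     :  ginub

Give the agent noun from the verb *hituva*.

The suffix is conditioned by the final sound: -wom when the stem ends in a voiceless consonant (*pusuk*, *izos*); -ub when the stem ends in a voiced consonant (*howuj*, *suemog*, *nofez*, *gin*); -hug when the stem ends in a vowel (*uge*, *giga*).
*hituva* — final sound /a/ (a vowel) → -hug → *hituvahug*.

hituvahug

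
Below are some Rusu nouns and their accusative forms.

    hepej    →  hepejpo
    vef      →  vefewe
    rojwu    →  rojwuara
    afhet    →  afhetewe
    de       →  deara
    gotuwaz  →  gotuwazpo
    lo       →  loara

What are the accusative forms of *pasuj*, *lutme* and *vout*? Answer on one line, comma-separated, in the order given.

pasujpo, lutmeara, voutewe

The suffix is conditioned by the final sound: -ewe when the stem ends in a voiceless consonant (*vef*, *afhet*); -po when the stem ends in a voiced consonant (*hepej*, *gotuwaz*); -ara when the stem ends in a vowel (*rojwu*, *de*, *lo*).
The final sound of *pasuj* is /j/, which is a voiced consonant, so the suffix is -po, giving *pasujpo*.
*lutme*: final sound = /e/, a vowel → -ara → *lutmeara*.
The final sound of *vout* is /t/, which is a voiceless consonant, so the suffix is -ewe, giving *voutewe*.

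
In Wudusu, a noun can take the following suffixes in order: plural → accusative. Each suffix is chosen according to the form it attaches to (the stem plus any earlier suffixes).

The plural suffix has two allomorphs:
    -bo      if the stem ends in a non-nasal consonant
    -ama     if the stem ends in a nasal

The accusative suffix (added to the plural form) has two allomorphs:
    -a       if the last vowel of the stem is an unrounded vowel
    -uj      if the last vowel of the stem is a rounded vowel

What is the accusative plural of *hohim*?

hohimamaa

*hohim*: final consonant = /m/, a nasal → -ama → *hohimama*.
The plural form *hohimama*: last vowel = /a/, an unrounded vowel → -a → *hohimamaa*.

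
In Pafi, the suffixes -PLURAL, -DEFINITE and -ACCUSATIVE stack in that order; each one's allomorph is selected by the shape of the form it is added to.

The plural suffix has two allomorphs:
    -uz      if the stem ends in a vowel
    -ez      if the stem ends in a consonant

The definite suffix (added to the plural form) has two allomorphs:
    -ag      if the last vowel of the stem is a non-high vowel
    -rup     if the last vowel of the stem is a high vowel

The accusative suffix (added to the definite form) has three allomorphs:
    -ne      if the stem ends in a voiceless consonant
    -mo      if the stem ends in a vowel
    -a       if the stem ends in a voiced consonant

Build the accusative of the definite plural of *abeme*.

The final sound of *abeme* is /e/, which is a vowel, so the plural suffix is -uz, giving *abemeuz*.
The last vowel of the plural form *abemeuz* is /u/, which is a high vowel, so the definite suffix is -rup, giving *abemeuzrup*.
The definite form *abemeuzrup* — final sound /p/ (a voiceless consonant) → -ne → *abemeuzrupne*.

abemeuzrupne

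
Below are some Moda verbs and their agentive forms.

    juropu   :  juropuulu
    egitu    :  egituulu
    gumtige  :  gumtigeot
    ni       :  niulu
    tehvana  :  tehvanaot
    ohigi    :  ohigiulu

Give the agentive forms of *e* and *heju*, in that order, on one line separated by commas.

The pattern is height harmony: -ulu when the last vowel of the stem is a high vowel (*juropu*, *egitu*, *ni*, *ohigi*); -ot when the last vowel of the stem is a non-high vowel (*gumtige*, *tehvana*).
*e*: last vowel = /e/, a non-high vowel → -ot → *eot*.
The last vowel of *heju* is /u/, which is a high vowel, so the suffix is -ulu, giving *hejuulu*.

eot, hejuulu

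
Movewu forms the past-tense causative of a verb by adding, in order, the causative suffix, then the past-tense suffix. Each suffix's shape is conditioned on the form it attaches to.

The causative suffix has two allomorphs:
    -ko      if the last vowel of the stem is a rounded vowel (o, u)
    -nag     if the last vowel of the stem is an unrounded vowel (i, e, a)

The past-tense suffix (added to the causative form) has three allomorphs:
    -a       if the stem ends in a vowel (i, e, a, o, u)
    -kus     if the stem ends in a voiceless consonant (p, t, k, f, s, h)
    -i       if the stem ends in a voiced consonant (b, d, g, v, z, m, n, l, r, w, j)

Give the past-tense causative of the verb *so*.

sokoa

*so*: last vowel = /o/, a rounded vowel → -ko → *soko*.
The final sound of the causative form *soko* is /o/, which is a vowel, so the past-tense suffix is -a, giving *sokoa*.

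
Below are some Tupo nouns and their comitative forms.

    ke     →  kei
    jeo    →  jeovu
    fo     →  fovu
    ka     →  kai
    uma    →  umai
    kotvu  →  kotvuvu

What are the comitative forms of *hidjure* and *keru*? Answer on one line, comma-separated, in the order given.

hidjurei, keruvu

The pattern is rounding harmony: -vu when the last vowel of the stem is a rounded vowel (*jeo*, *fo*, *kotvu*); -i when the last vowel of the stem is an unrounded vowel (*ke*, *ka*, *uma*).
The last vowel of *hidjure* is /e/, which is an unrounded vowel, so the suffix is -i, giving *hidjurei*.
*keru* — last vowel /u/ (a rounded vowel) → -vu → *keruvu*.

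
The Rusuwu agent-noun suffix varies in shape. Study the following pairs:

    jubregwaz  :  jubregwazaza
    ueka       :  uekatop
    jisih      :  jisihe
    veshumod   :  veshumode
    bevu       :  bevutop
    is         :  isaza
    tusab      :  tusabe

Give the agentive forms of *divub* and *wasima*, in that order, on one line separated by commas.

divube, wasimatop

The suffix is conditioned by the final sound: -aza when the stem ends in a sibilant (*jubregwaz*, *is*); -e when the stem ends in a non-sibilant consonant (*jisih*, *veshumod*, *tusab*); -top when the stem ends in a vowel (*ueka*, *bevu*).
*divub* — final sound /b/ (a non-sibilant consonant) → -e → *divube*.
The final sound of *wasima* is /a/, which is a vowel, so the suffix is -top, giving *wasimatop*.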